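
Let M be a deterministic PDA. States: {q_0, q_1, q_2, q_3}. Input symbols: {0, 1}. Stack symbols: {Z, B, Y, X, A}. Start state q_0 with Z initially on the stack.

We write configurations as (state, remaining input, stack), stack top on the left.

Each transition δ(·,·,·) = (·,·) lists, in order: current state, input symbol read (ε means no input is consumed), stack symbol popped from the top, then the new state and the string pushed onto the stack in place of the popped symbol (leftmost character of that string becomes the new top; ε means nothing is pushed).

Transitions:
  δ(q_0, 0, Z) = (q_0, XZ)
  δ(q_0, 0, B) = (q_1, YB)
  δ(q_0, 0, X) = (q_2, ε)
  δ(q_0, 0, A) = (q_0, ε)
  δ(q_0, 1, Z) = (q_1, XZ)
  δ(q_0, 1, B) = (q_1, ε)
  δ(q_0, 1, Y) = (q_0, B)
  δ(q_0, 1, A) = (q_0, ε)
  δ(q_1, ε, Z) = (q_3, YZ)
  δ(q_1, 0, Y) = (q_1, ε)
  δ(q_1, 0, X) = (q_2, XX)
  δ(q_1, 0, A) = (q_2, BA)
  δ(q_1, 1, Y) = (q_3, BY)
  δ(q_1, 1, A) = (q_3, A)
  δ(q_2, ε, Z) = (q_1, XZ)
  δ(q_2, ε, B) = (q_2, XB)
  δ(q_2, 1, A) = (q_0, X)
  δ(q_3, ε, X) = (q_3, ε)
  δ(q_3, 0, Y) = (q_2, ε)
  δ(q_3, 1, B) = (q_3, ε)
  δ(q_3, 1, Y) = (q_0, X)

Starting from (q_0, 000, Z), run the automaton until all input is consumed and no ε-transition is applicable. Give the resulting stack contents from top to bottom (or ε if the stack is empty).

XXZ

(q_0, 000, Z)
  read 0, top Z: go to q_0, push XZ → (q_0, 00, XZ)
  read 0, top X: go to q_2, push ε → (q_2, 0, Z)
  ε-move, top Z: go to q_1, push XZ → (q_1, 0, XZ)
  read 0, top X: go to q_2, push XX → (q_2, ε, XXZ)
All input consumed in state q_2 with stack XXZ.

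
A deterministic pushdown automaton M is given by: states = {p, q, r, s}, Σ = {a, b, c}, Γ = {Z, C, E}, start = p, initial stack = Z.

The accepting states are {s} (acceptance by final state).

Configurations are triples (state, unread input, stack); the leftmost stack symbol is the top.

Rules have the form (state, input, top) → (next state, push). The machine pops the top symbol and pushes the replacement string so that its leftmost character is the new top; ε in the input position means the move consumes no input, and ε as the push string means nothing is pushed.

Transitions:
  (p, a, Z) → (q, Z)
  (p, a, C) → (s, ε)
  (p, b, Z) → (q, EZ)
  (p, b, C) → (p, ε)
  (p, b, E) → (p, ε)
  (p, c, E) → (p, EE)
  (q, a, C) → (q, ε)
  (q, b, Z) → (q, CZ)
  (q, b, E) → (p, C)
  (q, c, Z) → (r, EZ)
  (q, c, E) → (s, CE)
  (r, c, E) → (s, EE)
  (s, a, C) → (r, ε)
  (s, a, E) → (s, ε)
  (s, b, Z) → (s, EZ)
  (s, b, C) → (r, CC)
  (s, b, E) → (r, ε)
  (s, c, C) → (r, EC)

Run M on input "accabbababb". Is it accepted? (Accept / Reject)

Reject

(p, accabbababb, Z) ⊢ (q, ccabbababb, Z) ⊢ (r, cabbababb, EZ) ⊢ (s, abbababb, EEZ) ⊢ (s, bbababb, EZ) ⊢ (r, bababb, Z)
No transition applies at (r, bababb, Z); input not fully consumed.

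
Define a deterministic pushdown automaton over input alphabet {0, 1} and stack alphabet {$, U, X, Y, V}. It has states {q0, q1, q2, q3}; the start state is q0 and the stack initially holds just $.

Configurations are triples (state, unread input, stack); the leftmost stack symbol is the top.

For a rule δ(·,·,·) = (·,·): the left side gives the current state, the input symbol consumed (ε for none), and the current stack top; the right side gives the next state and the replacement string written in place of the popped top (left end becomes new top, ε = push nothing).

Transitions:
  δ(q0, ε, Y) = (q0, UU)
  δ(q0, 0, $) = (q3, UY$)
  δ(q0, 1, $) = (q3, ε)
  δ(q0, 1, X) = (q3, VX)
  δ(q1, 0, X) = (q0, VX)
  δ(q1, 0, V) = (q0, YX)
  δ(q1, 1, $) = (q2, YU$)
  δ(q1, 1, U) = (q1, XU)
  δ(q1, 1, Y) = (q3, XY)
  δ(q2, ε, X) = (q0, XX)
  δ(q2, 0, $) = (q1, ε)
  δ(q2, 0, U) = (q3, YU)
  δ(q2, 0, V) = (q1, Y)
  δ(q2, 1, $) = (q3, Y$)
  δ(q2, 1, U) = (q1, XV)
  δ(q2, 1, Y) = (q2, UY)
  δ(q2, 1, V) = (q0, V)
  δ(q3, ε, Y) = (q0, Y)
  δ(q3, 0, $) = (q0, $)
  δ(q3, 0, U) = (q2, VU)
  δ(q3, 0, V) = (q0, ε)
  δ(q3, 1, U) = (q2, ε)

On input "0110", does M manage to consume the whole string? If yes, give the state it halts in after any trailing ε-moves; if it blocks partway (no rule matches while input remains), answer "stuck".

(q0, 0110, $)
  read 0, top $: go to q3, push UY$ → (q3, 110, UY$)
  read 1, top U: go to q2, push ε → (q2, 10, Y$)
  read 1, top Y: go to q2, push UY → (q2, 0, UY$)
  read 0, top U: go to q3, push YU → (q3, ε, YUY$)
  ε-move, top Y: go to q0, push Y → (q0, ε, YUY$)
  ε-move, top Y: go to q0, push UU → (q0, ε, UUUY$)
All input consumed; M is in state q0.

q0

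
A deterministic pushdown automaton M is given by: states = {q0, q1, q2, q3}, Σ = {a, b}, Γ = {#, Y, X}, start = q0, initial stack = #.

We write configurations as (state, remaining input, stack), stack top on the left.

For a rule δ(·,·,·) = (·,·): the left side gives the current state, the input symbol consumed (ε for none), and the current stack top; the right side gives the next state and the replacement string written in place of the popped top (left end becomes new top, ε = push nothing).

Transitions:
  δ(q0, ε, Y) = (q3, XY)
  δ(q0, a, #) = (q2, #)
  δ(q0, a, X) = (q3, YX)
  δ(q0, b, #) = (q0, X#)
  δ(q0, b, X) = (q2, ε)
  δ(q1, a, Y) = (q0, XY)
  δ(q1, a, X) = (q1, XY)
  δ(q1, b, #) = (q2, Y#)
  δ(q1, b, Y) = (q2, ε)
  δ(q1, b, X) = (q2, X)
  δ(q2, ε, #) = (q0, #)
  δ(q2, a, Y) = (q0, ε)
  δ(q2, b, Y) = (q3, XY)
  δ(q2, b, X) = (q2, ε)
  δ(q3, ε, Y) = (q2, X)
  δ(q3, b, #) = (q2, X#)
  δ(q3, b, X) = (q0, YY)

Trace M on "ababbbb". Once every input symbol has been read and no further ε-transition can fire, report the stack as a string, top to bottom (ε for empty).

#

(q0, ababbbb, #) ⊢ (q2, babbbb, #) ⊢ (q0, babbbb, #) ⊢ (q0, abbbb, X#) ⊢ (q3, bbbb, YX#) ⊢ (q2, bbbb, XX#) ⊢ (q2, bbb, X#) ⊢ (q2, bb, #) ⊢ (q0, bb, #) ⊢ (q0, b, X#) ⊢ (q2, ε, #) ⊢ (q0, ε, #)
All input consumed in state q0 with stack #.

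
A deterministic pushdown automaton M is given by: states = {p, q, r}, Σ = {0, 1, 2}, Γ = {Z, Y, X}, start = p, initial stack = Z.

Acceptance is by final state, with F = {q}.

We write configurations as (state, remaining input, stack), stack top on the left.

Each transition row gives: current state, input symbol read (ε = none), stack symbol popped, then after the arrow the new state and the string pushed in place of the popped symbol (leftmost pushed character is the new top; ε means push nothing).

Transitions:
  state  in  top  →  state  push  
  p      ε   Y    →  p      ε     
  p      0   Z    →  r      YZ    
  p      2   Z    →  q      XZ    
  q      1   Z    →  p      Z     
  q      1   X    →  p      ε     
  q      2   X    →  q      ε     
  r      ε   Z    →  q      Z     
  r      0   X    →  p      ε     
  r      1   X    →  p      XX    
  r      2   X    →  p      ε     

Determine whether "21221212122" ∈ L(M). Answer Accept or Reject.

(p, 21221212122, Z)
  read 2, top Z: go to q, push XZ → (q, 1221212122, XZ)
  read 1, top X: go to p, push ε → (p, 221212122, Z)
  read 2, top Z: go to q, push XZ → (q, 21212122, XZ)
  read 2, top X: go to q, push ε → (q, 1212122, Z)
  read 1, top Z: go to p, push Z → (p, 212122, Z)
  read 2, top Z: go to q, push XZ → (q, 12122, XZ)
  read 1, top X: go to p, push ε → (p, 2122, Z)
  read 2, top Z: go to q, push XZ → (q, 122, XZ)
  read 1, top X: go to p, push ε → (p, 22, Z)
  read 2, top Z: go to q, push XZ → (q, 2, XZ)
  read 2, top X: go to q, push ε → (q, ε, Z)
All input consumed; state q ∈ F.

Accept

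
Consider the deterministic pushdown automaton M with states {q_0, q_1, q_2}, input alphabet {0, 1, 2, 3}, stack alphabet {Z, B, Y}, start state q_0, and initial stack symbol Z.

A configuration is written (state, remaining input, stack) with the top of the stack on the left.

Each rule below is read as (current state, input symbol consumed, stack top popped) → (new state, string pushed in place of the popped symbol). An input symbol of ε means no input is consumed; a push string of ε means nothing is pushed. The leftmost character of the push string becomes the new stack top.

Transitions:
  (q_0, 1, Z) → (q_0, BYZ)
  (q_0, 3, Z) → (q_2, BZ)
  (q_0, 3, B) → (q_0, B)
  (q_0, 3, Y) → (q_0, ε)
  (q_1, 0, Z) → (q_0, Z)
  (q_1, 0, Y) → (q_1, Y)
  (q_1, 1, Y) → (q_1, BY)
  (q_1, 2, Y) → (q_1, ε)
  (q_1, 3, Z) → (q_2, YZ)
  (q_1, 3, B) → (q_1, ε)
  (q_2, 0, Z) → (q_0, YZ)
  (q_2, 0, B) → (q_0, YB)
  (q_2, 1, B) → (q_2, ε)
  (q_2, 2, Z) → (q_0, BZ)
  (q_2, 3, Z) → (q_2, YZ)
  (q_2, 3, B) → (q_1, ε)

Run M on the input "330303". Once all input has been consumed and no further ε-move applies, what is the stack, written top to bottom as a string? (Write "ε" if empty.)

BZ

(q_0, 330303, Z) ⊢ (q_2, 30303, BZ) ⊢ (q_1, 0303, Z) ⊢ (q_0, 303, Z) ⊢ (q_2, 03, BZ) ⊢ (q_0, 3, YBZ) ⊢ (q_0, ε, BZ)
All input consumed in state q_0 with stack BZ.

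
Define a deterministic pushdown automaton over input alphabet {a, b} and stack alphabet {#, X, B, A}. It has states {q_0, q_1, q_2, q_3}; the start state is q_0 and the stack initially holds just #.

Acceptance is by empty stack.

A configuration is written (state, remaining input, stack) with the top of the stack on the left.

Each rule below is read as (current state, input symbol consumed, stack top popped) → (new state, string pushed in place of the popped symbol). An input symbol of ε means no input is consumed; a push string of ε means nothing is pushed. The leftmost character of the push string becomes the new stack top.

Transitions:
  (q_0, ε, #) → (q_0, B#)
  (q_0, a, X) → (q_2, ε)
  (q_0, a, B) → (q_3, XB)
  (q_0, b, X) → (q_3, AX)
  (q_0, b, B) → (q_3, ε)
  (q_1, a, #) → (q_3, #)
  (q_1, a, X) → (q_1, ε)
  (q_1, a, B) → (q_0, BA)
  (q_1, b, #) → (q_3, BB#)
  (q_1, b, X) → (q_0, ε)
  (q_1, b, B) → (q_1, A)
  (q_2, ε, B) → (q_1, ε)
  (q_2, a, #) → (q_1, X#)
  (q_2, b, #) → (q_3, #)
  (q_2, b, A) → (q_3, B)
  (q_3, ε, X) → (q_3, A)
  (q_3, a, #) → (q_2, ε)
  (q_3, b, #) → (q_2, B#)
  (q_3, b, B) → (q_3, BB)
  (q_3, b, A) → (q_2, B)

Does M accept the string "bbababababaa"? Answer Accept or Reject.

Accept

(q_0, bbababababaa, #) ⊢ (q_0, bbababababaa, B#) ⊢ (q_3, bababababaa, #) ⊢ (q_2, ababababaa, B#) ⊢ (q_1, ababababaa, #) ⊢ (q_3, babababaa, #) ⊢ (q_2, abababaa, B#) ⊢ (q_1, abababaa, #) ⊢ (q_3, bababaa, #) ⊢ (q_2, ababaa, B#) ⊢ (q_1, ababaa, #) ⊢ (q_3, babaa, #) ⊢ (q_2, abaa, B#) ⊢ (q_1, abaa, #) ⊢ (q_3, baa, #) ⊢ (q_2, aa, B#) ⊢ (q_1, aa, #) ⊢ (q_3, a, #) ⊢ (q_2, ε, ε)
All input consumed and the stack is empty.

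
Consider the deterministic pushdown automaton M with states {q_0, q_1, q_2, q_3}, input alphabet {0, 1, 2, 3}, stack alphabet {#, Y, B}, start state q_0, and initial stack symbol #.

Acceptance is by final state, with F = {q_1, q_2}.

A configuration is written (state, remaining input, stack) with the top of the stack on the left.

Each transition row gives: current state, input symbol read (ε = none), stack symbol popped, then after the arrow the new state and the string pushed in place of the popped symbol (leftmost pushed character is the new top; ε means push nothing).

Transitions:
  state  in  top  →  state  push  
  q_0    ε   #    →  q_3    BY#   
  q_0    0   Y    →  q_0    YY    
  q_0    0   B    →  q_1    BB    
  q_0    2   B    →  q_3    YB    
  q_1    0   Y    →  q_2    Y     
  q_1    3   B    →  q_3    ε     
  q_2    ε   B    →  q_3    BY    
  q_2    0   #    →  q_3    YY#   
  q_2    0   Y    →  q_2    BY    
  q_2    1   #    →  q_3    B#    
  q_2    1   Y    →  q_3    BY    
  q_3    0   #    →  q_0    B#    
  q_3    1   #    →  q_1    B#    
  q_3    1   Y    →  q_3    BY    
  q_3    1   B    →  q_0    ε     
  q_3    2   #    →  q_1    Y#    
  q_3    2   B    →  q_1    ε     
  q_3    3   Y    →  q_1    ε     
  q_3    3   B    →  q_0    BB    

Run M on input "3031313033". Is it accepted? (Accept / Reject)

Reject

(q_0, 3031313033, #)
  ε-move, top #: go to q_3, push BY# → (q_3, 3031313033, BY#)
  read 3, top B: go to q_0, push BB → (q_0, 031313033, BBY#)
  read 0, top B: go to q_1, push BB → (q_1, 31313033, BBBY#)
  read 3, top B: go to q_3, push ε → (q_3, 1313033, BBY#)
  read 1, top B: go to q_0, push ε → (q_0, 313033, BY#)
No transition applies at (q_0, 313033, BY#); input not fully consumed.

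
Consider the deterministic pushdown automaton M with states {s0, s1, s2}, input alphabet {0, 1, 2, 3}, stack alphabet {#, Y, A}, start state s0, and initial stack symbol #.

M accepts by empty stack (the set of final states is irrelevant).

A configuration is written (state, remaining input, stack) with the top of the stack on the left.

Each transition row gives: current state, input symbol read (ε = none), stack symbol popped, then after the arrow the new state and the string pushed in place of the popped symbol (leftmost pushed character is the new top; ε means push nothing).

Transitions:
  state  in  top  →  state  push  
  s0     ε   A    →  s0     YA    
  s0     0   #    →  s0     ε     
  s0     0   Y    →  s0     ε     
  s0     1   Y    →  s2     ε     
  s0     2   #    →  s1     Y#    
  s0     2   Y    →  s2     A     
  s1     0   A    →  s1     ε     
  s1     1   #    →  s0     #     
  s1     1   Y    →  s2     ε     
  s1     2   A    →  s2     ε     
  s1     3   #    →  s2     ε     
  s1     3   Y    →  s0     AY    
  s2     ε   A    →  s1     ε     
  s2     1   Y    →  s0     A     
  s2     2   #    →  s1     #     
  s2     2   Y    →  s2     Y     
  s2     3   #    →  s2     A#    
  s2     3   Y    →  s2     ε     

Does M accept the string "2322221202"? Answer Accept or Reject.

(s0, 2322221202, #)
  read 2, top #: go to s1, push Y# → (s1, 322221202, Y#)
  read 3, top Y: go to s0, push AY → (s0, 22221202, AY#)
  ε-move, top A: go to s0, push YA → (s0, 22221202, YAY#)
  read 2, top Y: go to s2, push A → (s2, 2221202, AAY#)
  ε-move, top A: go to s1, push ε → (s1, 2221202, AY#)
  read 2, top A: go to s2, push ε → (s2, 221202, Y#)
  read 2, top Y: go to s2, push Y → (s2, 21202, Y#)
  read 2, top Y: go to s2, push Y → (s2, 1202, Y#)
  read 1, top Y: go to s0, push A → (s0, 202, A#)
  ε-move, top A: go to s0, push YA → (s0, 202, YA#)
  read 2, top Y: go to s2, push A → (s2, 02, AA#)
  ε-move, top A: go to s1, push ε → (s1, 02, A#)
  read 0, top A: go to s1, push ε → (s1, 2, #)
No transition applies at (s1, 2, #); input not fully consumed.

Reject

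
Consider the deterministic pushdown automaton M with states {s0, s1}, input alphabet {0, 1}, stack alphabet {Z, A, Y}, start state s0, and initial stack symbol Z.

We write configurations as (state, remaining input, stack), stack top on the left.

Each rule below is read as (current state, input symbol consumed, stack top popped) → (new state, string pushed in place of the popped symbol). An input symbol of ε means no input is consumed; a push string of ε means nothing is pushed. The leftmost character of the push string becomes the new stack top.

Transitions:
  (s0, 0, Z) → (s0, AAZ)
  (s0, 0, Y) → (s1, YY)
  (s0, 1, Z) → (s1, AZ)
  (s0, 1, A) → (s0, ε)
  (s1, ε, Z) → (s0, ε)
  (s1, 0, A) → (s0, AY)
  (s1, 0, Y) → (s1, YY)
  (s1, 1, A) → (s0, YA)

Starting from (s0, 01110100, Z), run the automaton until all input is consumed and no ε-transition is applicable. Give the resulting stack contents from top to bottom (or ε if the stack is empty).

YYYZ

(s0, 01110100, Z) ⊢ (s0, 1110100, AAZ) ⊢ (s0, 110100, AZ) ⊢ (s0, 10100, Z) ⊢ (s1, 0100, AZ) ⊢ (s0, 100, AYZ) ⊢ (s0, 00, YZ) ⊢ (s1, 0, YYZ) ⊢ (s1, ε, YYYZ)
All input consumed in state s1 with stack YYYZ.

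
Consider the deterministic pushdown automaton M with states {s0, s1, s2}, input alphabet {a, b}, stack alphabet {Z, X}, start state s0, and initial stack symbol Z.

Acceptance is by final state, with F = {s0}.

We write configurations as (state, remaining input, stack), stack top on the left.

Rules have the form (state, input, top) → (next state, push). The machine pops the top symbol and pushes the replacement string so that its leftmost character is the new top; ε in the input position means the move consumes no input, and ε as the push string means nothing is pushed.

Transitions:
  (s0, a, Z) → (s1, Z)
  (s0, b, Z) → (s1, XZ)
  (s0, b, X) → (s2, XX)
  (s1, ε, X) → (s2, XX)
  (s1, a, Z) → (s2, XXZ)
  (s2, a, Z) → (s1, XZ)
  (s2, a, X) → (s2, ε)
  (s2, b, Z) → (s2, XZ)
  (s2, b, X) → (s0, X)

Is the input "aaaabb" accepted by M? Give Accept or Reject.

Accept

(s0, aaaabb, Z)
  read a, top Z: go to s1, push Z → (s1, aaabb, Z)
  read a, top Z: go to s2, push XXZ → (s2, aabb, XXZ)
  read a, top X: go to s2, push ε → (s2, abb, XZ)
  read a, top X: go to s2, push ε → (s2, bb, Z)
  read b, top Z: go to s2, push XZ → (s2, b, XZ)
  read b, top X: go to s0, push X → (s0, ε, XZ)
All input consumed; state s0 ∈ F.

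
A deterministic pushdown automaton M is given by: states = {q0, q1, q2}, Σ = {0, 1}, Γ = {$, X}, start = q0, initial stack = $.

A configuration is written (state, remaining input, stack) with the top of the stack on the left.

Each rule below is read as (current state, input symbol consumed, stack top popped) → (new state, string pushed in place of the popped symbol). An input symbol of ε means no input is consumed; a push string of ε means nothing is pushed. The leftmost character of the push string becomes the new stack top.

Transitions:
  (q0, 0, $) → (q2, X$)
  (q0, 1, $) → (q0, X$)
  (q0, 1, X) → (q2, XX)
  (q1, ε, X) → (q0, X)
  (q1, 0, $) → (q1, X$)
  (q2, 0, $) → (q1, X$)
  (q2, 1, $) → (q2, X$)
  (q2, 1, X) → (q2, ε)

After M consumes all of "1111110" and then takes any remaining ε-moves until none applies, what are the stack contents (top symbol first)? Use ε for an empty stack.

(q0, 1111110, $)
  read 1, top $: go to q0, push X$ → (q0, 111110, X$)
  read 1, top X: go to q2, push XX → (q2, 11110, XX$)
  read 1, top X: go to q2, push ε → (q2, 1110, X$)
  read 1, top X: go to q2, push ε → (q2, 110, $)
  read 1, top $: go to q2, push X$ → (q2, 10, X$)
  read 1, top X: go to q2, push ε → (q2, 0, $)
  read 0, top $: go to q1, push X$ → (q1, ε, X$)
  ε-move, top X: go to q0, push X → (q0, ε, X$)
All input consumed in state q0 with stack X$.

X$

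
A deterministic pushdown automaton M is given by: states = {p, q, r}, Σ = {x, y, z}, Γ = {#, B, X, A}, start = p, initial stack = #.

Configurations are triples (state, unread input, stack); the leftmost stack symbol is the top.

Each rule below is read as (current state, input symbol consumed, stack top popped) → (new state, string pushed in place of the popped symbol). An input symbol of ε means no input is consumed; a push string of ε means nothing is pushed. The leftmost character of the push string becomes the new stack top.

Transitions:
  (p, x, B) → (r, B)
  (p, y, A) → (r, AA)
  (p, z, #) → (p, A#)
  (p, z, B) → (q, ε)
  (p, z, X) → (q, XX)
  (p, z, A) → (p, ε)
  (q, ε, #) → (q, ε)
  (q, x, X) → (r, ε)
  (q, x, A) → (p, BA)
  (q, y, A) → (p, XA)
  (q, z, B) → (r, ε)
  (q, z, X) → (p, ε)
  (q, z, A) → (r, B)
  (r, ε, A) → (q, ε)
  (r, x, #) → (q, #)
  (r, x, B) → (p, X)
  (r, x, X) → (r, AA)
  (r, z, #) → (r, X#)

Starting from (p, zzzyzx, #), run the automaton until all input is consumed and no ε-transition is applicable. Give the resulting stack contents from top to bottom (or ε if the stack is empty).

X#

(p, zzzyzx, #)
  read z, top #: go to p, push A# → (p, zzyzx, A#)
  read z, top A: go to p, push ε → (p, zyzx, #)
  read z, top #: go to p, push A# → (p, yzx, A#)
  read y, top A: go to r, push AA → (r, zx, AA#)
  ε-move, top A: go to q, push ε → (q, zx, A#)
  read z, top A: go to r, push B → (r, x, B#)
  read x, top B: go to p, push X → (p, ε, X#)
All input consumed in state p with stack X#.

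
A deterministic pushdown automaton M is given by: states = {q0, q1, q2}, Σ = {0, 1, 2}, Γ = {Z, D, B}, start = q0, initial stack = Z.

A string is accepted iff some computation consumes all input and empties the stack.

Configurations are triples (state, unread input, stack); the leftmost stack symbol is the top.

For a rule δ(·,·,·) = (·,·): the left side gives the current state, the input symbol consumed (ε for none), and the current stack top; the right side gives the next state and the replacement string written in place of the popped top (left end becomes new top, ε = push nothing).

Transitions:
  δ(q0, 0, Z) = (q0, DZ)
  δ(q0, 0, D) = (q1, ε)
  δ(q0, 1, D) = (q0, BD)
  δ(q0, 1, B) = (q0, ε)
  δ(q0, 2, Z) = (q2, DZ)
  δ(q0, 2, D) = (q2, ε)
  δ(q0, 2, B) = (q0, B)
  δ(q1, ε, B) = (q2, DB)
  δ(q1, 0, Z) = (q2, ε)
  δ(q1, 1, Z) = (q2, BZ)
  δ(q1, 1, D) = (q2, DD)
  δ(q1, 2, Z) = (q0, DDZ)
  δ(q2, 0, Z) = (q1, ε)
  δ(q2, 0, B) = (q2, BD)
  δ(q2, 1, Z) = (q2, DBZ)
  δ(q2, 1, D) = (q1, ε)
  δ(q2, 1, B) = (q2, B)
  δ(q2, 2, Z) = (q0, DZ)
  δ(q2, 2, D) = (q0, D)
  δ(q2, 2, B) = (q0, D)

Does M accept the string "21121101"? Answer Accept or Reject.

(q0, 21121101, Z)
  read 2, top Z: go to q2, push DZ → (q2, 1121101, DZ)
  read 1, top D: go to q1, push ε → (q1, 121101, Z)
  read 1, top Z: go to q2, push BZ → (q2, 21101, BZ)
  read 2, top B: go to q0, push D → (q0, 1101, DZ)
  read 1, top D: go to q0, push BD → (q0, 101, BDZ)
  read 1, top B: go to q0, push ε → (q0, 01, DZ)
  read 0, top D: go to q1, push ε → (q1, 1, Z)
  read 1, top Z: go to q2, push BZ → (q2, ε, BZ)
All input consumed; stack is BZ, not empty, and no further ε-move applies.

Reject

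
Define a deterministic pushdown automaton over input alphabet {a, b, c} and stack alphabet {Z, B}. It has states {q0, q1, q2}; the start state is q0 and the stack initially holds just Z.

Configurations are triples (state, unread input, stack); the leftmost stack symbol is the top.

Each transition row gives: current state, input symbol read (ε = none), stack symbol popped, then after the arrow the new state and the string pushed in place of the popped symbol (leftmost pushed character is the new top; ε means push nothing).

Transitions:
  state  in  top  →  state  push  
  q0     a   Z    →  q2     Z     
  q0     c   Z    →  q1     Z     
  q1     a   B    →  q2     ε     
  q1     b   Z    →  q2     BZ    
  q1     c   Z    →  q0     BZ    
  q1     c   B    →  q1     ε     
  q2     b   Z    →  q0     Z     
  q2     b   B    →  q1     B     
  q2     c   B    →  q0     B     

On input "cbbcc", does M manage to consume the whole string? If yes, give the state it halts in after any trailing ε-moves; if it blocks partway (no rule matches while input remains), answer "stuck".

(q0, cbbcc, Z) ⊢ (q1, bbcc, Z) ⊢ (q2, bcc, BZ) ⊢ (q1, cc, BZ) ⊢ (q1, c, Z) ⊢ (q0, ε, BZ)
All input consumed; M is in state q0.

q0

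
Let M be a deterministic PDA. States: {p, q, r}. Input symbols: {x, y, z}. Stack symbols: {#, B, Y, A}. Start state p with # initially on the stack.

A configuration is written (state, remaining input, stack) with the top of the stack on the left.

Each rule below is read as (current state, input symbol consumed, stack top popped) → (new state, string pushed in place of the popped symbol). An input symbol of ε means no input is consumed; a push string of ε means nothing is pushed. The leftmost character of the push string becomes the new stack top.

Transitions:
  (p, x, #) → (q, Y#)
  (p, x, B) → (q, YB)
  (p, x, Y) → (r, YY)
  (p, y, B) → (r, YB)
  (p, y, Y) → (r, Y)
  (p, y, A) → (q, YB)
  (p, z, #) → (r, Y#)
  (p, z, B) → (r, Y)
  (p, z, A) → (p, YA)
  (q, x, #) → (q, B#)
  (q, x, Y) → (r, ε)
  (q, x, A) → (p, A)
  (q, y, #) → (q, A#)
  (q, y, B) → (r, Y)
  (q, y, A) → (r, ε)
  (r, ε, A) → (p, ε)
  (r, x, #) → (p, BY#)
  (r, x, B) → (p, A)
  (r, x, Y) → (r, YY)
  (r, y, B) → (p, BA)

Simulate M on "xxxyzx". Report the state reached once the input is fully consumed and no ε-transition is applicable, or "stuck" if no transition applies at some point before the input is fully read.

(p, xxxyzx, #)
  read x, top #: go to q, push Y# → (q, xxyzx, Y#)
  read x, top Y: go to r, push ε → (r, xyzx, #)
  read x, top #: go to p, push BY# → (p, yzx, BY#)
  read y, top B: go to r, push YB → (r, zx, YBY#)
No transition for (r, z, top Y); M blocks with input zx remaining.

stuck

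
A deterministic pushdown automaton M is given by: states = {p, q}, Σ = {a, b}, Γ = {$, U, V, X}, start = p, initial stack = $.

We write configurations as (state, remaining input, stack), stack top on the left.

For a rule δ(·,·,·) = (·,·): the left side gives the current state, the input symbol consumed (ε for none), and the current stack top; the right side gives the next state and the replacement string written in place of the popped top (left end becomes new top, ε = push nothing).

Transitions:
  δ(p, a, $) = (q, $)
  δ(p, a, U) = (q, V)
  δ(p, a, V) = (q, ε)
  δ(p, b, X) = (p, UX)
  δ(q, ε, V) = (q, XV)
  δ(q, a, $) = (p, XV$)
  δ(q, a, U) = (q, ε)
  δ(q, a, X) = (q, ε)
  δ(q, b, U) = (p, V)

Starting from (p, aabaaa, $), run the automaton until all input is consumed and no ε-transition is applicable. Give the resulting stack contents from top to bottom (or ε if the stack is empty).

(p, aabaaa, $)
  read a, top $: go to q, push $ → (q, abaaa, $)
  read a, top $: go to p, push XV$ → (p, baaa, XV$)
  read b, top X: go to p, push UX → (p, aaa, UXV$)
  read a, top U: go to q, push V → (q, aa, VXV$)
  ε-move, top V: go to q, push XV → (q, aa, XVXV$)
  read a, top X: go to q, push ε → (q, a, VXV$)
  ε-move, top V: go to q, push XV → (q, a, XVXV$)
  read a, top X: go to q, push ε → (q, ε, VXV$)
  ε-move, top V: go to q, push XV → (q, ε, XVXV$)
All input consumed in state q with stack XVXV$.

XVXV$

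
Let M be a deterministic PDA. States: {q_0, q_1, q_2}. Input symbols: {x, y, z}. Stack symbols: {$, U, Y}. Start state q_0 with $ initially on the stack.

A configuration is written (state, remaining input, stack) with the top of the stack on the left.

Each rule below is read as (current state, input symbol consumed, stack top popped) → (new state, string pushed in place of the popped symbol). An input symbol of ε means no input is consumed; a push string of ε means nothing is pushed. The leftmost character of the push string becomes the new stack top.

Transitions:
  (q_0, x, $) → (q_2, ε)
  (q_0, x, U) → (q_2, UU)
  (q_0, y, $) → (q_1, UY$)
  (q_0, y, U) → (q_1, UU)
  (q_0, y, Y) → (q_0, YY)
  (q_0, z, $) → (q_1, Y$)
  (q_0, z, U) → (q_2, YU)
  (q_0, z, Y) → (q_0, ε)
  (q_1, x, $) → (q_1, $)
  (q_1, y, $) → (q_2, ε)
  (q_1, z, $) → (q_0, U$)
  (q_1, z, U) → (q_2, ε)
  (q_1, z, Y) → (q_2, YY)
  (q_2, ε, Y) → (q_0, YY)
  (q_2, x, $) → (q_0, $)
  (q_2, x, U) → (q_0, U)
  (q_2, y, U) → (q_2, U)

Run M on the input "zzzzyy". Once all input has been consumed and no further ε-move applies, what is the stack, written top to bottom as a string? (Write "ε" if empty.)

(q_0, zzzzyy, $)
  read z, top $: go to q_1, push Y$ → (q_1, zzzyy, Y$)
  read z, top Y: go to q_2, push YY → (q_2, zzyy, YY$)
  ε-move, top Y: go to q_0, push YY → (q_0, zzyy, YYY$)
  read z, top Y: go to q_0, push ε → (q_0, zyy, YY$)
  read z, top Y: go to q_0, push ε → (q_0, yy, Y$)
  read y, top Y: go to q_0, push YY → (q_0, y, YY$)
  read y, top Y: go to q_0, push YY → (q_0, ε, YYY$)
All input consumed in state q_0 with stack YYY$.

YYY$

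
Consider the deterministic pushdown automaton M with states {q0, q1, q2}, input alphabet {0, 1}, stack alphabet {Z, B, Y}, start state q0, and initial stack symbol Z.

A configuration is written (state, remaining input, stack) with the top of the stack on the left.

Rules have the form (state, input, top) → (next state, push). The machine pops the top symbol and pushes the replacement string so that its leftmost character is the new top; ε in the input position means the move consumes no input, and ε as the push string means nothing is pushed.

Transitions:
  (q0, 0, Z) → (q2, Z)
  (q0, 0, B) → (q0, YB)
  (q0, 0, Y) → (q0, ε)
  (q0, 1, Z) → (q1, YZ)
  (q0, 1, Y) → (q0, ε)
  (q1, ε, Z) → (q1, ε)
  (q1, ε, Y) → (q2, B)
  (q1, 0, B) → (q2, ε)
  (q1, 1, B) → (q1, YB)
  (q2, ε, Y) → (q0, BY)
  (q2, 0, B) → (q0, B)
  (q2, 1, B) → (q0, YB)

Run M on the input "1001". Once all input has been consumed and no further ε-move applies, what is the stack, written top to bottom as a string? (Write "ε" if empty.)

(q0, 1001, Z) ⊢ (q1, 001, YZ) ⊢ (q2, 001, BZ) ⊢ (q0, 01, BZ) ⊢ (q0, 1, YBZ) ⊢ (q0, ε, BZ)
All input consumed in state q0 with stack BZ.

BZ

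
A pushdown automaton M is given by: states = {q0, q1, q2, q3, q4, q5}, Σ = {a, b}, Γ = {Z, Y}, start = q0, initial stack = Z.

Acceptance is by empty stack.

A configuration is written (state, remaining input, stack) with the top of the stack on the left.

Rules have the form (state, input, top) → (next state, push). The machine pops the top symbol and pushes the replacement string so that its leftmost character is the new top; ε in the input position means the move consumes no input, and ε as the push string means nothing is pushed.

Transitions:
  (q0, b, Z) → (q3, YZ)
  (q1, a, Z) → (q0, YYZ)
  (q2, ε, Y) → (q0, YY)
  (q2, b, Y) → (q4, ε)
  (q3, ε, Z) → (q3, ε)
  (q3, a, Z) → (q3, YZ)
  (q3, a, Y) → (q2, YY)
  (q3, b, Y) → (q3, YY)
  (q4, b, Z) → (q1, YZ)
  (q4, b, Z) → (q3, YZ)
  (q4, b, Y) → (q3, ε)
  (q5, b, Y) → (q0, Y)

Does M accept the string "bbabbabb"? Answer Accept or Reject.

Accept

One accepting computation: (q0, bbabbabb, Z) ⊢ (q3, babbabb, YZ) ⊢ (q3, abbabb, YYZ) ⊢ (q2, bbabb, YYYZ) ⊢ (q4, babb, YYZ) ⊢ (q3, abb, YZ) ⊢ (q2, bb, YYZ) ⊢ (q4, b, YZ) ⊢ (q3, ε, Z) ⊢ (q3, ε, ε)
All input consumed and the stack is empty.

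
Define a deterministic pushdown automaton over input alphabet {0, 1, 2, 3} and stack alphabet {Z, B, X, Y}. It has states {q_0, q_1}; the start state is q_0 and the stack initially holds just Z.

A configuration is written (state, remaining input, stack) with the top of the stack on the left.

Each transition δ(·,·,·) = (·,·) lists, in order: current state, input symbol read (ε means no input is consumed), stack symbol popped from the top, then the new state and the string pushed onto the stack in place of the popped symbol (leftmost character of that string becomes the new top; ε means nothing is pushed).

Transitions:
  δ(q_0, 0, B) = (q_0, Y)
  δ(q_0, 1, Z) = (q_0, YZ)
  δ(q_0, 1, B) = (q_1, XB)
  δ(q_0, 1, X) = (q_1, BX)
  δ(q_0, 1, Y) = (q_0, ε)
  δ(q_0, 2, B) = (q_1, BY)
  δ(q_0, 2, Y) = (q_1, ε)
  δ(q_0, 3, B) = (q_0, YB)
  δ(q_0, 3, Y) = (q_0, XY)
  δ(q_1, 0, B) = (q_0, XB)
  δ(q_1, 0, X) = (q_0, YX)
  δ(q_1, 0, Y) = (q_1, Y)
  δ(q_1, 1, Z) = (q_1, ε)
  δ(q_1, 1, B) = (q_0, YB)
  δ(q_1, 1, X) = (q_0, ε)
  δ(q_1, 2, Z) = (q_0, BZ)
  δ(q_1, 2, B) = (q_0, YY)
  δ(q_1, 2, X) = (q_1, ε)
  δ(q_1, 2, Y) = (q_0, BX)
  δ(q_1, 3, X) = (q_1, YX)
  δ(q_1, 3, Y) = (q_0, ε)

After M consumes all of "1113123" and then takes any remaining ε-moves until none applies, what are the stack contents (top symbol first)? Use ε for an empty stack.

XYYXYZ

(q_0, 1113123, Z) ⊢ (q_0, 113123, YZ) ⊢ (q_0, 13123, Z) ⊢ (q_0, 3123, YZ) ⊢ (q_0, 123, XYZ) ⊢ (q_1, 23, BXYZ) ⊢ (q_0, 3, YYXYZ) ⊢ (q_0, ε, XYYXYZ)
All input consumed in state q_0 with stack XYYXYZ.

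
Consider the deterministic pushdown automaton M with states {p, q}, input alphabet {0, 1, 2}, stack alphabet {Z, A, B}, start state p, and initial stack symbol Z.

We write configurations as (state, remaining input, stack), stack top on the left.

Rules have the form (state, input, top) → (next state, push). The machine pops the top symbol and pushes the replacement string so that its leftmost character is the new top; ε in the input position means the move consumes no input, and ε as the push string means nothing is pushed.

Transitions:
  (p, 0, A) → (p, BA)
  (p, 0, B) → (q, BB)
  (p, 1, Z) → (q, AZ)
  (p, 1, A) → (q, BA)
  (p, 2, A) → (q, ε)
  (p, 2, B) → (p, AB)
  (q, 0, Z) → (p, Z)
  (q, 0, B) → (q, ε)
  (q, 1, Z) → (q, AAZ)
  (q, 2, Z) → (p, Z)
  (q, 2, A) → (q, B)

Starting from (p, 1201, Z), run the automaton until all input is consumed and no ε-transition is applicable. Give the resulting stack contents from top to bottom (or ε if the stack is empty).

(p, 1201, Z)
  read 1, top Z: go to q, push AZ → (q, 201, AZ)
  read 2, top A: go to q, push B → (q, 01, BZ)
  read 0, top B: go to q, push ε → (q, 1, Z)
  read 1, top Z: go to q, push AAZ → (q, ε, AAZ)
All input consumed in state q with stack AAZ.

AAZ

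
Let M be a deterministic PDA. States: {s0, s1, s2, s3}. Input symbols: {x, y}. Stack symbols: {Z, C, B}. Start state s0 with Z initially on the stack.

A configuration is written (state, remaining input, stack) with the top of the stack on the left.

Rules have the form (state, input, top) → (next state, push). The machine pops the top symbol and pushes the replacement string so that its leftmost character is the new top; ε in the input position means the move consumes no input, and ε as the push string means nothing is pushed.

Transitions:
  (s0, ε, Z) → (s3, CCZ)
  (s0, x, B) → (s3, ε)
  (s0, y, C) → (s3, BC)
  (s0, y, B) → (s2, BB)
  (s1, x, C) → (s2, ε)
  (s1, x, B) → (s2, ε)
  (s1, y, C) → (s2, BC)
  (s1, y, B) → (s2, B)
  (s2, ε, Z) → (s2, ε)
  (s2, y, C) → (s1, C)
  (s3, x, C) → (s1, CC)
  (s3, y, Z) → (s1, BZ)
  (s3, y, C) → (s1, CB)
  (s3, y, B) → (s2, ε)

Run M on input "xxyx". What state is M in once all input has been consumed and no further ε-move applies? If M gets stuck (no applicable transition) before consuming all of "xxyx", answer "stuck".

s2

(s0, xxyx, Z) ⊢ (s3, xxyx, CCZ) ⊢ (s1, xyx, CCCZ) ⊢ (s2, yx, CCZ) ⊢ (s1, x, CCZ) ⊢ (s2, ε, CZ)
All input consumed; M is in state s2.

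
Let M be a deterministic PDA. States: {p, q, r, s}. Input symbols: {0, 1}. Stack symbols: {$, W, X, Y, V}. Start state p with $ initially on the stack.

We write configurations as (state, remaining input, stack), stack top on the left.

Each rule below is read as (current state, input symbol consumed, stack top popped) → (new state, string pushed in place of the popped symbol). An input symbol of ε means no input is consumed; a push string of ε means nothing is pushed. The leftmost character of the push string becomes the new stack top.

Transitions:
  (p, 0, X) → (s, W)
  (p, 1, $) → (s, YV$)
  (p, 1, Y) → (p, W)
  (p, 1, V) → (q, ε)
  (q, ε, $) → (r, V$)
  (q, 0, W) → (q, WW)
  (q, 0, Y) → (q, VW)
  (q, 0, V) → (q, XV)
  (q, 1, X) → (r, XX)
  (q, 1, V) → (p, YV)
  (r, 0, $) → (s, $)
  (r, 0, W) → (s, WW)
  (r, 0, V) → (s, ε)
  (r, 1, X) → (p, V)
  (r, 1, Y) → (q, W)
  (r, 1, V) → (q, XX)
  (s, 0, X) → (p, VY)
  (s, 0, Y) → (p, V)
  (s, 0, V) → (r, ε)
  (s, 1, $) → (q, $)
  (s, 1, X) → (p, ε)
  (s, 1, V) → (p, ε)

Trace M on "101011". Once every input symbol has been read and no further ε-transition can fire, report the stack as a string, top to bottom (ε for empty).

VXV$

(p, 101011, $) ⊢ (s, 01011, YV$) ⊢ (p, 1011, VV$) ⊢ (q, 011, V$) ⊢ (q, 11, XV$) ⊢ (r, 1, XXV$) ⊢ (p, ε, VXV$)
All input consumed in state p with stack VXV$.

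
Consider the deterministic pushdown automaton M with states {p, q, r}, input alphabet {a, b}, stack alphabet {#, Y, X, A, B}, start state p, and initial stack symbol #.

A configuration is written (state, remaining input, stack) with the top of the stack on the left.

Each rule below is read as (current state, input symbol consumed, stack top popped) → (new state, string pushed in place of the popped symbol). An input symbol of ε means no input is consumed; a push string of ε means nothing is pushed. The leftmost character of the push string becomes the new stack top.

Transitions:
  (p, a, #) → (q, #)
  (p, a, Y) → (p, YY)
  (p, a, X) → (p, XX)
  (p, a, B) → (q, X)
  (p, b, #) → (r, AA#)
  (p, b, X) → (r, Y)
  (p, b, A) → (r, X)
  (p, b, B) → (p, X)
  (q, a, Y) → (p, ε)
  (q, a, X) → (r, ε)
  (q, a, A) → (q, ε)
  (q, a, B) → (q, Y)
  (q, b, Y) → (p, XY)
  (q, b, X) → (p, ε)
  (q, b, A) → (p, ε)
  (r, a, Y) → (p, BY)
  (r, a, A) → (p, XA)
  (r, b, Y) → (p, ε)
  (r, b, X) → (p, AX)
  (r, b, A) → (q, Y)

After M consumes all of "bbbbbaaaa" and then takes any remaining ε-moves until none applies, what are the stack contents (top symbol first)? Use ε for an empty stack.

(p, bbbbbaaaa, #)
  read b, top #: go to r, push AA# → (r, bbbbaaaa, AA#)
  read b, top A: go to q, push Y → (q, bbbaaaa, YA#)
  read b, top Y: go to p, push XY → (p, bbaaaa, XYA#)
  read b, top X: go to r, push Y → (r, baaaa, YYA#)
  read b, top Y: go to p, push ε → (p, aaaa, YA#)
  read a, top Y: go to p, push YY → (p, aaa, YYA#)
  read a, top Y: go to p, push YY → (p, aa, YYYA#)
  read a, top Y: go to p, push YY → (p, a, YYYYA#)
  read a, top Y: go to p, push YY → (p, ε, YYYYYA#)
All input consumed in state p with stack YYYYYA#.

YYYYYA#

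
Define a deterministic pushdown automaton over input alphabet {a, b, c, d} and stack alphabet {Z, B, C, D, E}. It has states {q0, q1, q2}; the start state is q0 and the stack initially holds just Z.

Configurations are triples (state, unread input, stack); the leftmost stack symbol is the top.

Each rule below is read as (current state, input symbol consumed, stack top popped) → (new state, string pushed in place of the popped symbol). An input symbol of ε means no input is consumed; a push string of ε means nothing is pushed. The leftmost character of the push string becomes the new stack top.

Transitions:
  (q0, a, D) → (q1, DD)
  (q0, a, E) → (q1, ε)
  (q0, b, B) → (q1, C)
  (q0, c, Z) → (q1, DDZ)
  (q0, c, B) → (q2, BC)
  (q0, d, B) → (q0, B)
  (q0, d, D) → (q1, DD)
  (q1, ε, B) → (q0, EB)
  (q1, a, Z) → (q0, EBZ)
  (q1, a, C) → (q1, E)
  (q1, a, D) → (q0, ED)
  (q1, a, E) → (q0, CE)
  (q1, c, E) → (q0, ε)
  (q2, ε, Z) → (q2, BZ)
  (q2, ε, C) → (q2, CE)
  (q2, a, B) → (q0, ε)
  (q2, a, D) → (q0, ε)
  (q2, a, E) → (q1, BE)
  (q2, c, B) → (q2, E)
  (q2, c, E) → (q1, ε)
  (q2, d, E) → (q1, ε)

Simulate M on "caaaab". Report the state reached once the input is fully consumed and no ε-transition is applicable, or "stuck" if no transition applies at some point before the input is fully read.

(q0, caaaab, Z)
  read c, top Z: go to q1, push DDZ → (q1, aaaab, DDZ)
  read a, top D: go to q0, push ED → (q0, aaab, EDDZ)
  read a, top E: go to q1, push ε → (q1, aab, DDZ)
  read a, top D: go to q0, push ED → (q0, ab, EDDZ)
  read a, top E: go to q1, push ε → (q1, b, DDZ)
No transition for (q1, b, top D); M blocks with input b remaining.

stuck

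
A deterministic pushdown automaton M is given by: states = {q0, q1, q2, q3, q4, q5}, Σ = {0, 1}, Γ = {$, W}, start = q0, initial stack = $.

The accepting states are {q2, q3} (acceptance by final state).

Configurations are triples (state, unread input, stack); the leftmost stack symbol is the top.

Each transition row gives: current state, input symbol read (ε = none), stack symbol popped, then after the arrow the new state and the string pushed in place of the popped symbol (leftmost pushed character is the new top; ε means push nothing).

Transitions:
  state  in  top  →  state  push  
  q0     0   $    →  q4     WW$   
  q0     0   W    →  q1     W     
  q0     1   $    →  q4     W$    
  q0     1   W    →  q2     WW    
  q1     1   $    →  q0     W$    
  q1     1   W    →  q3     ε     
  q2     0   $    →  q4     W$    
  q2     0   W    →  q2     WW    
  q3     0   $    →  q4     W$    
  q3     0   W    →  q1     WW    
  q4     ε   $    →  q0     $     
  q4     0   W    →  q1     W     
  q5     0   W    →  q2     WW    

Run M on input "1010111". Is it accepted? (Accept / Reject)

(q0, 1010111, $) ⊢ (q4, 010111, W$) ⊢ (q1, 10111, W$) ⊢ (q3, 0111, $) ⊢ (q4, 111, W$)
No transition applies at (q4, 111, W$); input not fully consumed.

Reject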